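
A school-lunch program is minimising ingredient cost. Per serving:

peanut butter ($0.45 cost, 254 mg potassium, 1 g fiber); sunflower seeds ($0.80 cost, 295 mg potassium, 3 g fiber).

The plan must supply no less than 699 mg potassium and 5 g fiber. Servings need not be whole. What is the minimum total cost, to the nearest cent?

$1.58

With two linear requirements the optimum uses one or two foods; enumerate the corners.
peanut butter only: max(699/254, 5/1) = 5 servings → $2.25.
sunflower seeds only: max(699/295, 5/3) = 2.369 servings → $1.90.
peanut butter + sunflower seeds with both tight: 1.332 servings and 1.223 servings → $1.58.
So the least-cost plan costs $1.58.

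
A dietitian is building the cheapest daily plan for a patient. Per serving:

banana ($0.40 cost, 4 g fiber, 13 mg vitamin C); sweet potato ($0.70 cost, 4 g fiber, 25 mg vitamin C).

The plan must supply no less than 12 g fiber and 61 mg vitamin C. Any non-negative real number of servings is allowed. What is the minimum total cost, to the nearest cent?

Minimising a linear cost over {fiber ≥ 12, vitamin C ≥ 61, servings ≥ 0} — the optimum is at a vertex, using one or two foods.
banana only: max(12/4, 61/13) = 4.692 servings → $1.88.
sweet potato only: max(12/4, 61/25) = 3 servings → $2.10.
banana + sweet potato with both tight: 1.167 servings and 1.833 servings → $1.75.
So the least-cost plan costs $1.75.

$1.75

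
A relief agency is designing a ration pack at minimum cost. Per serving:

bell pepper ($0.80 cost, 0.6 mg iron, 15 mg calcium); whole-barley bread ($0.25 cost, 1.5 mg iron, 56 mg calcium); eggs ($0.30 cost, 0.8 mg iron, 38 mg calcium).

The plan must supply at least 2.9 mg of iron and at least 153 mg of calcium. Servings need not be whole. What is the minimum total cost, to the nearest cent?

Minimising a linear cost over {iron ≥ 2.9, calcium ≥ 153, servings ≥ 0} — the optimum is at a vertex, using one or two foods.
bell pepper only: max(2.9/0.6, 153/15) = 10.2 servings → $8.16.
whole-barley bread only: max(2.9/1.5, 153/56) = 2.732 servings → $0.68.
eggs only: max(2.9/0.8, 153/38) = 4.026 servings → $1.21.
bell pepper + whole-barley bread: the both-tight solution has a negative serving — not a feasible corner.
bell pepper + eggs: the both-tight solution has a negative serving — not a feasible corner.
whole-barley bread + eggs: the both-tight solution has a negative serving — not a feasible corner.
The minimum over all feasible corners is $0.68.

$0.68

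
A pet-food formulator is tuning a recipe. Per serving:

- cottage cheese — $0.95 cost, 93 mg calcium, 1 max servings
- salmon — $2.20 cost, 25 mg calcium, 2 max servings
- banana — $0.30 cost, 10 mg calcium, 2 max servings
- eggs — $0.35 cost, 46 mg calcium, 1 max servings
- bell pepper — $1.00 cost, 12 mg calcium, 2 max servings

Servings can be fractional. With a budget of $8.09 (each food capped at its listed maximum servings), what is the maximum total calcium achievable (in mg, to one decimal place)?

230.6 mg

Calcium per dollar: eggs 131.4, cottage cheese 97.89, banana 33.33, bell pepper 12, salmon 11.36.
Take 1 serving of eggs: spends $0.35, +46.0 mg calcium (running total 46.0 mg).
Take 1 serving of cottage cheese: spends $0.95, +93.0 mg calcium (running total 139.0 mg).
Take 2 servings of banana: spends $0.60, +20.0 mg calcium (running total 159.0 mg).
Take 2 servings of bell pepper: spends $2.00, +24.0 mg calcium (running total 183.0 mg).
Take 1.905 servings of salmon: spends $4.19, +47.6 mg calcium (running total 230.6 mg).
Filling greedily by calcium-per-dollar is optimal for one linear limit, giving 230.6 mg.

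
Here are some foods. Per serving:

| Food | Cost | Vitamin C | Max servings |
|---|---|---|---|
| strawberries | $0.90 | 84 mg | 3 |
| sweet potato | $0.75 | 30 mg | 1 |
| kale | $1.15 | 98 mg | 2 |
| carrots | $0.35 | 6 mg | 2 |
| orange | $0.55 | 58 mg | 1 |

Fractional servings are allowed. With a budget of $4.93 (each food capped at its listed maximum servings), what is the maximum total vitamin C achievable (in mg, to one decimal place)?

453.2 mg

Vitamin C per dollar: orange 105.5, strawberries 93.33, kale 85.22, sweet potato 40, carrots 17.14.
Take 1 serving of orange: spends $0.55, +58.0 mg vitamin C (running total 58.0 mg).
Take 3 servings of strawberries: spends $2.70, +252.0 mg vitamin C (running total 310.0 mg).
Take 1.461 servings of kale: spends $1.68, +143.2 mg vitamin C (running total 453.2 mg).
Greedy by best ratio exhausts the cost allowance optimally: 453.2 mg.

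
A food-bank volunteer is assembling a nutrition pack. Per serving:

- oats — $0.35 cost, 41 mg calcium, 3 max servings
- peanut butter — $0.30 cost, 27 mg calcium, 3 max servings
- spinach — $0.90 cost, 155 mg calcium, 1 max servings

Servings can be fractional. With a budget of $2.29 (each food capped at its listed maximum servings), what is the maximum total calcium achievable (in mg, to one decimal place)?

Calcium per dollar: spinach 172.2, oats 117.1, peanut butter 90.
Take 1 serving of spinach: spends $0.90, +155.0 mg calcium (running total 155.0 mg).
Take 3 servings of oats: spends $1.05, +123.0 mg calcium (running total 278.0 mg).
Take 1.133 servings of peanut butter: spends $0.34, +30.6 mg calcium (running total 308.6 mg).
Filling greedily by calcium-per-dollar is optimal for one linear limit, giving 308.6 mg.

308.6 mg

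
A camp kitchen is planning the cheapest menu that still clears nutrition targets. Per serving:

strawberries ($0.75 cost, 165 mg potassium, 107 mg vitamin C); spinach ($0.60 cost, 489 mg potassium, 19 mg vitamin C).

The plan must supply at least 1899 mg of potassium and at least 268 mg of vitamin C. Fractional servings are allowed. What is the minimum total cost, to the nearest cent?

An LP optimum is at a vertex; with two nutrient constraints at most two foods are used. Check each candidate.
strawberries only: max(1899/165, 268/107) = 11.51 servings → $8.63.
spinach only: max(1899/489, 268/19) = 14.11 servings → $8.46.
strawberries + spinach with both tight: 1.931 servings and 3.232 servings → $3.39.
Cheapest feasible corner: $3.39.

$3.39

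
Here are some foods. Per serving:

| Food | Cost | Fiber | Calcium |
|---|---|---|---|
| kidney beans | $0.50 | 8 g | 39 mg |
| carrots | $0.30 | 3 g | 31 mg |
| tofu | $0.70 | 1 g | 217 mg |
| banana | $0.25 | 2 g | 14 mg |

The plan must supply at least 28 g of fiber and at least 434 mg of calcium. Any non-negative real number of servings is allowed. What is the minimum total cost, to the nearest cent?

$2.64

This is a tiny linear program; its minimum lies at a vertex of the feasible set. List the vertices and price them.
kidney beans only: max(28/8, 434/39) = 11.13 servings → $5.56.
carrots only: max(28/3, 434/31) = 14 servings → $4.20.
tofu only: max(28/1, 434/217) = 28 servings → $19.60.
banana only: max(28/2, 434/14) = 31 servings → $7.75.
kidney beans + carrots with both targets exact would need a negative amount; discard.
kidney beans + tofu with both tight: 3.325 servings and 1.402 servings → $2.64.
kidney beans + banana with both targets exact would need a negative amount; discard.
carrots + tofu with both tight: 9.1 servings and 0.7 servings → $3.22.
carrots + banana: intersection lies outside the first quadrant.
tofu + banana with both tight: 1.133 servings and 13.43 servings → $4.15.
So the least-cost plan costs $2.64.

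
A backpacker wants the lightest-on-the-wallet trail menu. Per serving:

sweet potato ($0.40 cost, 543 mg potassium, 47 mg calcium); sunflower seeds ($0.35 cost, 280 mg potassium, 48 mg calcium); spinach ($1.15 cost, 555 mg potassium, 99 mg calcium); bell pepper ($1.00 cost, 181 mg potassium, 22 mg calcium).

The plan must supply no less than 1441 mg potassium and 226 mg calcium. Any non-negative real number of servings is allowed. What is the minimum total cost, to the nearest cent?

$1.67

Check every corner: each single food scaled to meet both minima, and each pair solved so both constraints bind.
sweet potato only: max(1441/543, 226/47) = 4.809 servings → $1.92.
sunflower seeds only: max(1441/280, 226/48) = 5.146 servings → $1.80.
spinach only: max(1441/555, 226/99) = 2.596 servings → $2.99.
bell pepper only: max(1441/181, 226/22) = 10.27 servings → $10.27.
sweet potato + sunflower seeds with both tight: 0.4563 servings and 4.262 servings → $1.67.
sweet potato + spinach with both tight: 0.6226 servings and 1.987 servings → $2.53.
sweet potato + bell pepper with both targets exact would need a negative amount; discard.
sunflower seeds + spinach: the both-tight solution has a negative serving — not a feasible corner.
sunflower seeds + bell pepper with both tight: 3.641 servings and 2.329 servings → $3.60.
spinach + bell pepper with both tight: 1.612 servings and 3.018 servings → $4.87.
The minimum over all feasible corners is $1.67.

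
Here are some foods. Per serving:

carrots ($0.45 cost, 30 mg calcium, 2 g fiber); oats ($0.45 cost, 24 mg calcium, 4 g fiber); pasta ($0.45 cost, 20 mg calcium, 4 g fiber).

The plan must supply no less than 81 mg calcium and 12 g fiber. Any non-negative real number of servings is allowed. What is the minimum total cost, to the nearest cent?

An LP optimum is at a vertex; with two nutrient constraints at most two foods are used. Check each candidate.
carrots only: max(81/30, 12/2) = 6 servings → $2.70.
oats only: max(81/24, 12/4) = 3.375 servings → $1.52.
pasta only: max(81/20, 12/4) = 4.05 servings → $1.82.
carrots + oats with both tight: 0.5 servings and 2.75 servings → $1.46.
carrots + pasta with both tight: 1.05 servings and 2.475 servings → $1.59.
oats + pasta with both targets exact would need a negative amount; discard.
Cheapest feasible corner: $1.46.

$1.46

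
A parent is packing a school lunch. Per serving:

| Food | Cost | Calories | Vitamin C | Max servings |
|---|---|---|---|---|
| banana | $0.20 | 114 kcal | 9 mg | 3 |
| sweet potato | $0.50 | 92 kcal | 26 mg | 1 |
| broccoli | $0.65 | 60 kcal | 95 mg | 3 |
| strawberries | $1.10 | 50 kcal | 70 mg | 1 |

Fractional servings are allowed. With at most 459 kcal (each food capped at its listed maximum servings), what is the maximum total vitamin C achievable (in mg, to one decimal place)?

Vitamin C per kcal: broccoli 1.583, strawberries 1.4, sweet potato 0.2826, banana 0.07895.
Take 3 servings of broccoli: uses 180 kcal, +285.0 mg vitamin C (running total 285.0 mg).
Take 1 serving of strawberries: uses 50 kcal, +70.0 mg vitamin C (running total 355.0 mg).
Take 1 serving of sweet potato: uses 92 kcal, +26.0 mg vitamin C (running total 381.0 mg).
Take 1.202 servings of banana: uses 137 kcal, +10.8 mg vitamin C (running total 391.8 mg).
Filling greedily by vitamin C-per-kcal is optimal for one linear limit, giving 391.8 mg.

391.8 mg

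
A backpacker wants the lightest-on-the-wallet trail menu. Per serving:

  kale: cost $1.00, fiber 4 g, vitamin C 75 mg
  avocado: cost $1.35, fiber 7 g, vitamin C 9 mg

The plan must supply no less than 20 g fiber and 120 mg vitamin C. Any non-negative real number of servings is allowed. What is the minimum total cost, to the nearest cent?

$4.17

Check every corner: each single food scaled to meet both minima, and each pair solved so both constraints bind.
kale only: max(20/4, 120/75) = 5 servings → $5.00.
avocado only: max(20/7, 120/9) = 13.33 servings → $18.00.
kale + avocado with both tight: 1.35 servings and 2.086 servings → $4.17.
Cheapest feasible corner: $4.17.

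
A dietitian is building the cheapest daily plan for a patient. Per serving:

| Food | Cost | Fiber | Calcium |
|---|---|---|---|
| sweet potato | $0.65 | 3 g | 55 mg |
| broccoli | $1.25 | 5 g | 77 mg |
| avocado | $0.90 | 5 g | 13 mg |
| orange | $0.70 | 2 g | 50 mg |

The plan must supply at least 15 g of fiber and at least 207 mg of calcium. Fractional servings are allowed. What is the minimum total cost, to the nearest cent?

$3.09

Minimising a linear cost over {fiber ≥ 15, calcium ≥ 207, servings ≥ 0} — the optimum is at a vertex, using one or two foods.
sweet potato only: max(15/3, 207/55) = 5 servings → $3.25.
broccoli only: max(15/5, 207/77) = 3 servings → $3.75.
avocado only: max(15/5, 207/13) = 15.92 servings → $14.33.
orange only: max(15/2, 207/50) = 7.5 servings → $5.25.
sweet potato + broccoli: the both-tight solution has a negative serving — not a feasible corner.
sweet potato + avocado with both tight: 3.559 servings and 0.8644 servings → $3.09.
sweet potato + orange: intersection lies outside the first quadrant.
broccoli + avocado with both tight: 2.625 servings and 0.375 servings → $3.62.
broccoli + orange: intersection lies outside the first quadrant.
avocado + orange with both tight: 1.5 servings and 3.75 servings → $3.98.
So the least-cost plan costs $3.09.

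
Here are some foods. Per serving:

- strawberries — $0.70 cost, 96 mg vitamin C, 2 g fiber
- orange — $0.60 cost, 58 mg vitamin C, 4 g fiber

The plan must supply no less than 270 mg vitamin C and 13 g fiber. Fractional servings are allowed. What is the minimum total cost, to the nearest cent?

An LP optimum is at a vertex; with two nutrient constraints at most two foods are used. Check each candidate.
strawberries only: max(270/96, 13/2) = 6.5 servings → $4.55.
orange only: max(270/58, 13/4) = 4.655 servings → $2.79.
strawberries + orange with both tight: 1.216 servings and 2.642 servings → $2.44.
Cheapest feasible corner: $2.44.

$2.44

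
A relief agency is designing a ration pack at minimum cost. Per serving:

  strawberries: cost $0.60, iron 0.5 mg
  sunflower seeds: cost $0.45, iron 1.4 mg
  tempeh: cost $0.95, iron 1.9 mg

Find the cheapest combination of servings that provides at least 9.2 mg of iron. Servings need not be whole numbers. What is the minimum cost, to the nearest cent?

Cost per mg of iron: sunflower seeds $0.3214, tempeh $0.5000, strawberries $1.2000.
With no serving limits, use only sunflower seeds: 9.2 mg / 1.4 mg = 6.571 servings × $0.45 = $2.96.

$2.96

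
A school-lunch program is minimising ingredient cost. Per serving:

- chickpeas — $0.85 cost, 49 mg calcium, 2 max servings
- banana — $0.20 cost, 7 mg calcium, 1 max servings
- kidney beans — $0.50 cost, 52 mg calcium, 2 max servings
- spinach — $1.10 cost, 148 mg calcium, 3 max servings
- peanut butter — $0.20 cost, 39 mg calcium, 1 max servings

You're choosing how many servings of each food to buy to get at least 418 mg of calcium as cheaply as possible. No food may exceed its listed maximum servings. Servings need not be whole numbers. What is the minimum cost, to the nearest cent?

Cost per mg of calcium: peanut butter $0.0051, spinach $0.0074, kidney beans $0.0096, chickpeas $0.0173, banana $0.0286.
Take 1 serving of peanut butter: +39.0 mg calcium for $0.20 (total $0.20, still need 379.0 mg).
Take 2.561 servings of spinach: +379.0 mg calcium for $2.82 (total $3.02, still need 0.0 mg).
Filling from the cheapest source first is optimal under one linear minimum: $3.02.

$3.02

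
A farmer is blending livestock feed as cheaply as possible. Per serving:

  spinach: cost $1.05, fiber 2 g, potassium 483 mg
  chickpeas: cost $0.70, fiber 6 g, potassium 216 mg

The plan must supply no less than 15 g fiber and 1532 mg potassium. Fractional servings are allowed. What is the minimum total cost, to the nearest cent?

$3.72

At the optimum either one food covers both requirements or two foods hit both targets exactly; no other combination can be cheaper.
spinach only: max(15/2, 1532/483) = 7.5 servings → $7.88.
chickpeas only: max(15/6, 1532/216) = 7.093 servings → $4.96.
spinach + chickpeas with both tight: 2.414 servings and 1.695 servings → $3.72.
The minimum over all feasible corners is $3.72.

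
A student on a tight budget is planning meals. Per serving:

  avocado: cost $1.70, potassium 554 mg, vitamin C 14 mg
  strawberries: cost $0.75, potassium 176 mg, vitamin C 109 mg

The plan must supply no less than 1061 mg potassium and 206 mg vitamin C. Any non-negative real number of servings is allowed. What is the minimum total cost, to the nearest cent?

Minimising a linear cost over {potassium ≥ 1061, vitamin C ≥ 206, servings ≥ 0} — the optimum is at a vertex, using one or two foods.
avocado only: max(1061/554, 206/14) = 14.71 servings → $25.01.
strawberries only: max(1061/176, 206/109) = 6.028 servings → $4.52.
avocado + strawberries with both tight: 1.371 servings and 1.714 servings → $3.62.
The minimum over all feasible corners is $3.62.

$3.62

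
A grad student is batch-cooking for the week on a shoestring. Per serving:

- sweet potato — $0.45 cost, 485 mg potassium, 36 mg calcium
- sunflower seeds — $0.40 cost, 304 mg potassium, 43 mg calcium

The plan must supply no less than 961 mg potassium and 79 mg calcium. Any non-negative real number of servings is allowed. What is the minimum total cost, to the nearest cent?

At the optimum either one food covers both requirements or two foods hit both targets exactly; no other combination can be cheaper.
sweet potato only: max(961/485, 79/36) = 2.194 servings → $0.99.
sunflower seeds only: max(961/304, 79/43) = 3.161 servings → $1.26.
sweet potato + sunflower seeds with both tight: 1.746 servings and 0.3752 servings → $0.94.
So the least-cost plan costs $0.94.

$0.94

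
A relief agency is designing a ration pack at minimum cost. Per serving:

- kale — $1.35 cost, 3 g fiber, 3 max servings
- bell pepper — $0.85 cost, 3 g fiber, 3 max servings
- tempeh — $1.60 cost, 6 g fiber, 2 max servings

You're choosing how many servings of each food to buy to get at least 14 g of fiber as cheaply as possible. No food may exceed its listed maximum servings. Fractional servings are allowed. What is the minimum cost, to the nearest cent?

Cost per g of fiber: tempeh $0.2667, bell pepper $0.2833, kale $0.4500.
Take 2 servings of tempeh: +12.0 g fiber for $3.20 (total $3.20, still need 2.0 g).
Take 0.6667 servings of bell pepper: +2.0 g fiber for $0.57 (total $3.77, still need 0.0 g).
Greedy by cheapest-per-g is optimal for a single linear constraint, so the minimum cost is $3.77.

$3.77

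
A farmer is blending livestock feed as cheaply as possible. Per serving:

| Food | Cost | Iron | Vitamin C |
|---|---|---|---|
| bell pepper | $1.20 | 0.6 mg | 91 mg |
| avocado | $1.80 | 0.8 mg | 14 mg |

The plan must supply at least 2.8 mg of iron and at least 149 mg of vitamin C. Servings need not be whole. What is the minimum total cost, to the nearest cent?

$5.60

This is a tiny linear program; its minimum lies at a vertex of the feasible set. List the vertices and price them.
bell pepper only: max(2.8/0.6, 149/91) = 4.667 servings → $5.60.
avocado only: max(2.8/0.8, 149/14) = 10.64 servings → $19.16.
bell pepper + avocado with both tight: 1.242 servings and 2.568 servings → $6.11.
So the least-cost plan costs $5.60.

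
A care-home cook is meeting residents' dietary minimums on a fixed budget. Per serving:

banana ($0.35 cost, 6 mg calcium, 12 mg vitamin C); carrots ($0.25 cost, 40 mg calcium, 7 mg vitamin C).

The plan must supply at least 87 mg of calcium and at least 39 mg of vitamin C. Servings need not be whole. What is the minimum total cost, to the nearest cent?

$1.22

The cheapest plan sits at a corner of the feasible region — with two constraints it uses at most two foods.
banana only: max(87/6, 39/12) = 14.5 servings → $5.08.
carrots only: max(87/40, 39/7) = 5.571 servings → $1.39.
banana + carrots with both tight: 2.171 servings and 1.849 servings → $1.22.
So the least-cost plan costs $1.22.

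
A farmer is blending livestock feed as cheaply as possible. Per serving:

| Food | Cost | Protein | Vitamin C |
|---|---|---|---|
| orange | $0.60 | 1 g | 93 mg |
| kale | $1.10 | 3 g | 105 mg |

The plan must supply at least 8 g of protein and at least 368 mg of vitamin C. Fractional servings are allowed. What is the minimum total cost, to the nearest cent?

At the optimum either one food covers both requirements or two foods hit both targets exactly; no other combination can be cheaper.
orange only: max(8/1, 368/93) = 8 servings → $4.80.
kale only: max(8/3, 368/105) = 3.505 servings → $3.86.
orange + kale with both tight: 1.517 servings and 2.161 servings → $3.29.
So the least-cost plan costs $3.29.

$3.29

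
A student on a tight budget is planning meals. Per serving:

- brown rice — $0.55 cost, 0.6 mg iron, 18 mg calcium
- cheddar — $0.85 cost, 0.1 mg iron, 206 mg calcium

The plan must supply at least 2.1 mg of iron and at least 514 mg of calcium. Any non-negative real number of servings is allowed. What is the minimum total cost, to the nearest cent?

$3.61

For a min-cost LP with two ≥-constraints, a basic feasible solution has at most two positive variables.
brown rice only: max(2.1/0.6, 514/18) = 28.56 servings → $15.71.
cheddar only: max(2.1/0.1, 514/206) = 21 servings → $17.85.
brown rice + cheddar with both tight: 3.13 servings and 2.222 servings → $3.61.
The minimum over all feasible corners is $3.61.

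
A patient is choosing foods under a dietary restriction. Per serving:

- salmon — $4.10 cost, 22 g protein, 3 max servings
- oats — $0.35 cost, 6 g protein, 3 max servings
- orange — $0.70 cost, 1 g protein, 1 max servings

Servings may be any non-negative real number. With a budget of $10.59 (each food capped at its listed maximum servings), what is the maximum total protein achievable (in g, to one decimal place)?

69.2 g

Protein per dollar: oats 17.14, salmon 5.366, orange 1.429.
Take 3 servings of oats: spends $1.05, +18.0 g protein (running total 18.0 g).
Take 2.327 servings of salmon: spends $9.54, +51.2 g protein (running total 69.2 g).
Filling greedily by protein-per-dollar is optimal for one linear limit, giving 69.2 g.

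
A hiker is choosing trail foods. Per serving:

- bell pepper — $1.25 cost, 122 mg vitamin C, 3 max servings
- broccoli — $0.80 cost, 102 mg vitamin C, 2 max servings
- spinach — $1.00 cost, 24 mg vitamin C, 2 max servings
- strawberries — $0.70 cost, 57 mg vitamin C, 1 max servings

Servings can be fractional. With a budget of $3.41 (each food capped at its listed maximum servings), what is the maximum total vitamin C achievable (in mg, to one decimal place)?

380.7 mg

Vitamin C per dollar: broccoli 127.5, bell pepper 97.6, strawberries 81.43, spinach 24.
Take 2 servings of broccoli: spends $1.60, +204.0 mg vitamin C (running total 204.0 mg).
Take 1.448 servings of bell pepper: spends $1.81, +176.7 mg vitamin C (running total 380.7 mg).
Greedy by best ratio exhausts the cost allowance optimally: 380.7 mg.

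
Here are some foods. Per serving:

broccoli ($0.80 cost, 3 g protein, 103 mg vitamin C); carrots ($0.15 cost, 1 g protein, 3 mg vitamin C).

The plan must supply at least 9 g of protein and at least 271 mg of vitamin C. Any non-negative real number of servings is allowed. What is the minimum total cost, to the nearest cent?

$2.26

Check every corner: each single food scaled to meet both minima, and each pair solved so both constraints bind.
broccoli only: max(9/3, 271/103) = 3 servings → $2.40.
carrots only: max(9/1, 271/3) = 90.33 servings → $13.55.
broccoli + carrots with both tight: 2.596 servings and 1.213 servings → $2.26.
So the least-cost plan costs $2.26.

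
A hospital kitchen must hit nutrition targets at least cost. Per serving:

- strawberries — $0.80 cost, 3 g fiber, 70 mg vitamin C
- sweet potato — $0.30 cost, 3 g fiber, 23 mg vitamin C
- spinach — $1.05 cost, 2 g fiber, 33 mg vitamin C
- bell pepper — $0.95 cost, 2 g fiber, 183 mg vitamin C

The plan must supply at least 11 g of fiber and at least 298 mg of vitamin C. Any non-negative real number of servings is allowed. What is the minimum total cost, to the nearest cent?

Compare the cost at each extreme point of the feasible region.
strawberries only: max(11/3, 298/70) = 4.257 servings → $3.41.
sweet potato only: max(11/3, 298/23) = 12.96 servings → $3.89.
spinach only: max(11/2, 298/33) = 9.03 servings → $9.48.
bell pepper only: max(11/2, 298/183) = 5.5 servings → $5.22.
strawberries + sweet potato: intersection lies outside the first quadrant.
strawberries + spinach: intersection lies outside the first quadrant.
strawberries + bell pepper with both tight: 3.465 servings and 0.3032 servings → $3.06.
sweet potato + spinach: the both-tight solution has a negative serving — not a feasible corner.
sweet potato + bell pepper with both tight: 2.817 servings and 1.274 servings → $2.06.
spinach + bell pepper with both tight: 4.723 servings and 0.7767 servings → $5.70.
Cheapest feasible corner: $2.06.

$2.06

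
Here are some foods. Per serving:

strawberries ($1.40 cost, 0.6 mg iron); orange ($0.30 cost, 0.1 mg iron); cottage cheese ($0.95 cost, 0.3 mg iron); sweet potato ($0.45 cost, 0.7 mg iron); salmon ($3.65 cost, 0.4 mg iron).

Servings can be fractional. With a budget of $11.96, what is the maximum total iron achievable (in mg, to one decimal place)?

18.6 mg

Iron per dollar: sweet potato 1.556, strawberries 0.4286, orange 0.3333, cottage cheese 0.3158, salmon 0.1096.
With no serving limits, spend the whole cost allowance on sweet potato: $11.96 / $0.45 × 0.7 mg = 18.6 mg.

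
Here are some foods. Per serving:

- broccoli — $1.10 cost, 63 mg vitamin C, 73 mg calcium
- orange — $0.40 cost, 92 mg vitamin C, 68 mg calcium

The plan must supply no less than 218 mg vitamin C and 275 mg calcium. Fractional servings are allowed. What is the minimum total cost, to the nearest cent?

$1.62

Two binding constraints pin down two serving amounts, so the optimal mix uses at most two foods. The candidates are each food alone (scaled to the tighter of vitamin C/calcium) and each pair with both constraints tight.
broccoli only: max(218/63, 275/73) = 3.767 servings → $4.14.
orange only: max(218/92, 275/68) = 4.044 servings → $1.62.
broccoli + orange with both targets exact would need a negative amount; discard.
Cheapest feasible corner: $1.62.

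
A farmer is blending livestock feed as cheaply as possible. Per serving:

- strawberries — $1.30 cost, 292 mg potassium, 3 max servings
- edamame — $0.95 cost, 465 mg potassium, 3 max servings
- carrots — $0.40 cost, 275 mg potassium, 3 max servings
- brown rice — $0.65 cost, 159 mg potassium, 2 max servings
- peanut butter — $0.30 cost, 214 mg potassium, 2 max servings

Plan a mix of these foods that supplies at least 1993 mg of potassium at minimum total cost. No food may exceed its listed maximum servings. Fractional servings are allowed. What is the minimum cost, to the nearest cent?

$3.31

Cost per mg of potassium: peanut butter $0.0014, carrots $0.0015, edamame $0.0020, brown rice $0.0041, strawberries $0.0045.
Take 2 servings of peanut butter: +428.0 mg potassium for $0.60 (total $0.60, still need 1565.0 mg).
Take 3 servings of carrots: +825.0 mg potassium for $1.20 (total $1.80, still need 740.0 mg).
Take 1.591 servings of edamame: +740.0 mg potassium for $1.51 (total $3.31, still need 0.0 mg).
Greedy by cheapest-per-mg is optimal for a single linear constraint, so the minimum cost is $3.31.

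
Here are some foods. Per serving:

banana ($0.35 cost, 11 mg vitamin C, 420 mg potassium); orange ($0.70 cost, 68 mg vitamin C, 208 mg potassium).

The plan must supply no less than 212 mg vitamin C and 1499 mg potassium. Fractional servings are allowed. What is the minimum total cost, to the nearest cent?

$2.70

An LP optimum is at a vertex; with two nutrient constraints at most two foods are used. Check each candidate.
banana only: max(212/11, 1499/420) = 19.27 servings → $6.75.
orange only: max(212/68, 1499/208) = 7.207 servings → $5.04.
banana + orange with both tight: 2.201 servings and 2.762 servings → $2.70.
Cheapest feasible corner: $2.70.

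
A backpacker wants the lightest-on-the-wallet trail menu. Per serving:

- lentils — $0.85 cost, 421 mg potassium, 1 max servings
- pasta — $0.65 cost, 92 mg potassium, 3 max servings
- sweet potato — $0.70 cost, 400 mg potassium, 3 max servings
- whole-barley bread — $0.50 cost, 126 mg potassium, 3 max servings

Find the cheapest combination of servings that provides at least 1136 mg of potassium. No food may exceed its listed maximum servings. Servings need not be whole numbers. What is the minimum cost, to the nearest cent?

Cost per mg of potassium: sweet potato $0.0018, lentils $0.0020, whole-barley bread $0.0040, pasta $0.0071.
Take 2.84 servings of sweet potato: +1136.0 mg potassium for $1.99 (total $1.99, still need 0.0 mg).
Filling from the cheapest source first is optimal under one linear minimum: $1.99.

$1.99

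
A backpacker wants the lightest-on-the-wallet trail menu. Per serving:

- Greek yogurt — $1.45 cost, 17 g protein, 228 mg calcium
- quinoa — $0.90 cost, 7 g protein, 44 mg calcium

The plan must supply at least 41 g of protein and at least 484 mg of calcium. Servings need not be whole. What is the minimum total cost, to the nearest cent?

$3.50

The cheapest plan sits at a corner of the feasible region — with two constraints it uses at most two foods.
Greek yogurt only: max(41/17, 484/228) = 2.412 servings → $3.50.
quinoa only: max(41/7, 484/44) = 11 servings → $9.90.
Greek yogurt + quinoa with both tight: 1.868 servings and 1.321 servings → $3.90.
Cheapest feasible corner: $3.50.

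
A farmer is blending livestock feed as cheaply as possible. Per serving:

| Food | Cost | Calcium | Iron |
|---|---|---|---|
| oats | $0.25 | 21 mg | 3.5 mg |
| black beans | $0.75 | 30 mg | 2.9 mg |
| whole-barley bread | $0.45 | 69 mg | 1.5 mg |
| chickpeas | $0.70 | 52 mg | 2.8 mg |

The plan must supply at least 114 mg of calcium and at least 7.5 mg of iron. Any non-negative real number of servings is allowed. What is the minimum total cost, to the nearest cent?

$0.93

Minimising a linear cost over {calcium ≥ 114, iron ≥ 7.5, servings ≥ 0} — the optimum is at a vertex, using one or two foods.
oats only: max(114/21, 7.5/3.5) = 5.429 servings → $1.36.
black beans only: max(114/30, 7.5/2.9) = 3.8 servings → $2.85.
whole-barley bread only: max(114/69, 7.5/1.5) = 5 servings → $2.25.
chickpeas only: max(114/52, 7.5/2.8) = 2.679 servings → $1.88.
oats + black beans: the both-tight solution has a negative serving — not a feasible corner.
oats + whole-barley bread with both tight: 1.65 servings and 1.15 servings → $0.93.
oats + chickpeas with both tight: 0.5747 servings and 1.96 servings → $1.52.
black beans + whole-barley bread with both tight: 2.234 servings and 0.6809 servings → $1.98.
black beans + chickpeas with both tight: 1.06 servings and 1.581 servings → $1.90.
whole-barley bread + chickpeas: intersection lies outside the first quadrant.
So the least-cost plan costs $0.93.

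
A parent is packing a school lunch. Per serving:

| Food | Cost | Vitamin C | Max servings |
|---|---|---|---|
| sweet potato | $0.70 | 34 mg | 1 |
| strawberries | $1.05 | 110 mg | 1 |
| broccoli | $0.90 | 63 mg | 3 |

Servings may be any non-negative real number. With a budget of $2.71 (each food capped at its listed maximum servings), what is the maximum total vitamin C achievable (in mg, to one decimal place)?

226.2 mg

Vitamin C per dollar: strawberries 104.8, broccoli 70, sweet potato 48.57.
Take 1 serving of strawberries: spends $1.05, +110.0 mg vitamin C (running total 110.0 mg).
Take 1.844 servings of broccoli: spends $1.66, +116.2 mg vitamin C (running total 226.2 mg).
Filling greedily by vitamin C-per-dollar is optimal for one linear limit, giving 226.2 mg.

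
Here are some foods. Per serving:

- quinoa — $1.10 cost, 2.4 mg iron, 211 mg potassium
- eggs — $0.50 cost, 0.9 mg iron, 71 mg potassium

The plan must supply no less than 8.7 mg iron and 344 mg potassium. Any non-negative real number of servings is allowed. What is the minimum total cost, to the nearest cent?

$3.99

quinoa only: max(8.7/2.4, 344/211) = 3.625 servings → $3.99.
eggs only: max(8.7/0.9, 344/71) = 9.667 servings → $4.83.
quinoa + eggs: the both-tight solution has a negative serving — not a feasible corner.
So the least-cost plan costs $3.99.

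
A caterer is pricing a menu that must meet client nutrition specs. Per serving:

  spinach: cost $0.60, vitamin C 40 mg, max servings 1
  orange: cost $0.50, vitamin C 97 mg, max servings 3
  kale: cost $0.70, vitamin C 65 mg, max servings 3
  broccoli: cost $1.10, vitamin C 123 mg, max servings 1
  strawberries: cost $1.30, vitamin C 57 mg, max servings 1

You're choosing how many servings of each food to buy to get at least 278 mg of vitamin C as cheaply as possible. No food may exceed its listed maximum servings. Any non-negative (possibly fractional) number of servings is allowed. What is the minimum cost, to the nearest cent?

$1.43

Cost per mg of vitamin C: orange $0.0052, broccoli $0.0089, kale $0.0108, spinach $0.0150, strawberries $0.0228.
Take 2.866 servings of orange: +278.0 mg vitamin C for $1.43 (total $1.43, still need 0.0 mg).
Filling from the cheapest source first is optimal under one linear minimum: $1.43.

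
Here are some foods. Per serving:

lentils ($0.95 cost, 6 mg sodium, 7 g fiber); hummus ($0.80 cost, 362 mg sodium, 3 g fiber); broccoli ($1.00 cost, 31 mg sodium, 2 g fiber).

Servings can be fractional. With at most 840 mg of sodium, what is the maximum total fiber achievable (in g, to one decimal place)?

980.0 g

Fiber per mg sodium: lentils 1.167, broccoli 0.06452, hummus 0.008287.
With no serving limits, spend the whole sodium allowance on lentils: 840 mg / 6 mg × 7 g = 980.0 g.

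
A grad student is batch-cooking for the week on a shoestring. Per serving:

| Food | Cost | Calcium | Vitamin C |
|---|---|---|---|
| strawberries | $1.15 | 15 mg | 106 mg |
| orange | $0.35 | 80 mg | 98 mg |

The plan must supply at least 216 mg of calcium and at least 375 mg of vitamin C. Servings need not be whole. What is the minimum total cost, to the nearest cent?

An LP optimum is at a vertex; with two nutrient constraints at most two foods are used. Check each candidate.
strawberries only: max(216/15, 375/106) = 14.4 servings → $16.56.
orange only: max(216/80, 375/98) = 3.827 servings → $1.34.
strawberries + orange with both tight: 1.26 servings and 2.464 servings → $2.31.
So the least-cost plan costs $1.34.

$1.34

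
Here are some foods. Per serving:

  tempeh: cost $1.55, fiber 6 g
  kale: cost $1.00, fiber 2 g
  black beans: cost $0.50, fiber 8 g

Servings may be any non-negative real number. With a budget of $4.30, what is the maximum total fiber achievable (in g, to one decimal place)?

68.8 g

Fiber per dollar: black beans 16, tempeh 3.871, kale 2.
With no serving limits, spend the whole cost allowance on black beans: $4.30 / $0.50 × 8 g = 68.8 g.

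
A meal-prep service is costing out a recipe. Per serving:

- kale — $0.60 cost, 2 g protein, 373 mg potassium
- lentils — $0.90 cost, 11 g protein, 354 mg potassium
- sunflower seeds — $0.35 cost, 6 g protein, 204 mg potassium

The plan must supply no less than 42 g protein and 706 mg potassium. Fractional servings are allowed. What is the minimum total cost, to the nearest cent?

$2.45

An LP optimum is at a vertex; with two nutrient constraints at most two foods are used. Check each candidate.
kale only: max(42/2, 706/373) = 21 servings → $12.60.
lentils only: max(42/11, 706/354) = 3.818 servings → $3.44.
sunflower seeds only: max(42/6, 706/204) = 7 servings → $2.45.
kale + lentils: intersection lies outside the first quadrant.
kale + sunflower seeds with both targets exact would need a negative amount; discard.
lentils + sunflower seeds: the both-tight solution has a negative serving — not a feasible corner.
Cheapest feasible corner: $2.45.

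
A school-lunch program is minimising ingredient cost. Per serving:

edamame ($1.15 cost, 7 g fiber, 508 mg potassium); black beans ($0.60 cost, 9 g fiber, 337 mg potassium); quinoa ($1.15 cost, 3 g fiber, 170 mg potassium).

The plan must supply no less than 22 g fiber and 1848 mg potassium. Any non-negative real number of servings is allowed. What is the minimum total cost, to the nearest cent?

The cheapest plan sits at a corner of the feasible region — with two constraints it uses at most two foods.
edamame only: max(22/7, 1848/508) = 3.638 servings → $4.18.
black beans only: max(22/9, 1848/337) = 5.484 servings → $3.29.
quinoa only: max(22/3, 1848/170) = 10.87 servings → $12.50.
edamame + black beans: intersection lies outside the first quadrant.
edamame + quinoa with both targets exact would need a negative amount; discard.
black beans + quinoa: the both-tight solution has a negative serving — not a feasible corner.
Cheapest feasible corner: $3.29.

$3.29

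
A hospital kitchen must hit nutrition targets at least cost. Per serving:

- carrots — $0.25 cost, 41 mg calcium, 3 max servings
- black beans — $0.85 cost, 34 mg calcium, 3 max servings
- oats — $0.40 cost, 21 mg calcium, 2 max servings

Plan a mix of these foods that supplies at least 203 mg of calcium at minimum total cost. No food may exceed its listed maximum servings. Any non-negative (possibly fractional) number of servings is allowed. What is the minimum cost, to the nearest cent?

Cost per mg of calcium: carrots $0.0061, oats $0.0190, black beans $0.0250.
Take 3 servings of carrots: +123.0 mg calcium for $0.75 (total $0.75, still need 80.0 mg).
Take 2 servings of oats: +42.0 mg calcium for $0.80 (total $1.55, still need 38.0 mg).
Take 1.118 servings of black beans: +38.0 mg calcium for $0.95 (total $2.50, still need 0.0 mg).
Greedy by cheapest-per-mg is optimal for a single linear constraint, so the minimum cost is $2.50.

$2.50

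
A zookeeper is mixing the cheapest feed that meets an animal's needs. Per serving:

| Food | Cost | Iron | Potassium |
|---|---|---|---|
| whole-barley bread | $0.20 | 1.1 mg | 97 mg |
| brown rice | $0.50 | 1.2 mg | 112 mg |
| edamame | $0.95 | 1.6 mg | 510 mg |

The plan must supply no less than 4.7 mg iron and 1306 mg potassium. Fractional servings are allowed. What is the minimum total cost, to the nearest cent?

$2.45

An LP optimum is at a vertex; with two nutrient constraints at most two foods are used. Check each candidate.
whole-barley bread only: max(4.7/1.1, 1306/97) = 13.46 servings → $2.69.
brown rice only: max(4.7/1.2, 1306/112) = 11.66 servings → $5.83.
edamame only: max(4.7/1.6, 1306/510) = 2.938 servings → $2.79.
whole-barley bread + brown rice with both targets exact would need a negative amount; discard.
whole-barley bread + edamame with both tight: 0.7575 servings and 2.417 servings → $2.45.
brown rice + edamame with both tight: 0.7103 servings and 2.405 servings → $2.64.
Cheapest feasible corner: $2.45.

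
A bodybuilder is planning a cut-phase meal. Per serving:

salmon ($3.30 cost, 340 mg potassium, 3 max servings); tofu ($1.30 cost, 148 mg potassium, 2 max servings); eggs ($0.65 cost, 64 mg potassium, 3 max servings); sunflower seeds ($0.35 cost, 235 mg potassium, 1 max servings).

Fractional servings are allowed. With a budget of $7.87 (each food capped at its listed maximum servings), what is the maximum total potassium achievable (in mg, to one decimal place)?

Potassium per dollar: sunflower seeds 671.4, tofu 113.8, salmon 103, eggs 98.46.
Take 1 serving of sunflower seeds: spends $0.35, +235.0 mg potassium (running total 235.0 mg).
Take 2 servings of tofu: spends $2.60, +296.0 mg potassium (running total 531.0 mg).
Take 1.491 servings of salmon: spends $4.92, +506.9 mg potassium (running total 1037.9 mg).
Filling greedily by potassium-per-dollar is optimal for one linear limit, giving 1037.9 mg.

1037.9 mg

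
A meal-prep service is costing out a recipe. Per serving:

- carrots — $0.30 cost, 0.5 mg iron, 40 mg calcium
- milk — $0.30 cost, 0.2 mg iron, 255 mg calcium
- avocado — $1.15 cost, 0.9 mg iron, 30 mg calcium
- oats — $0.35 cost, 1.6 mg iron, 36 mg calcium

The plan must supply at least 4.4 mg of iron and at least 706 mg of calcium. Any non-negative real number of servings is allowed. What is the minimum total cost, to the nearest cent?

$1.58

With two linear requirements the optimum uses one or two foods; enumerate the corners.
carrots only: max(4.4/0.5, 706/40) = 17.65 servings → $5.29.
milk only: max(4.4/0.2, 706/255) = 22 servings → $6.60.
avocado only: max(4.4/0.9, 706/30) = 23.53 servings → $27.06.
oats only: max(4.4/1.6, 706/36) = 19.61 servings → $6.86.
carrots + milk with both tight: 8.208 servings and 1.481 servings → $2.91.
carrots + avocado: the both-tight solution has a negative serving — not a feasible corner.
carrots + oats: intersection lies outside the first quadrant.
milk + avocado with both tight: 2.252 servings and 4.388 servings → $5.72.
milk + oats with both tight: 2.423 servings and 2.447 servings → $1.58.
avocado + oats: intersection lies outside the first quadrant.
Cheapest feasible corner: $1.58.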